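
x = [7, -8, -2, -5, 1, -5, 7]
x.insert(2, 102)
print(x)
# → [7, -8, 102, -2, -5, 1, -5, 7]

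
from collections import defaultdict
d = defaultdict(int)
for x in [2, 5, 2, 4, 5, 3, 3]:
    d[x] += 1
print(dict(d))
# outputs {2: 2, 5: 2, 4: 1, 3: 2}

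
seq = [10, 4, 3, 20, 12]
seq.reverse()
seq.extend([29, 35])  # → [12, 20, 3, 4, 10, 29, 35]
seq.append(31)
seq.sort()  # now [3, 4, 10, 12, 20, 29, 31, 35]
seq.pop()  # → 35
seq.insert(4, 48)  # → [3, 4, 10, 12, 48, 20, 29, 31]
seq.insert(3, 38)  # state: [3, 4, 10, 38, 12, 48, 20, 29, 31]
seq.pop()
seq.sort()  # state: [3, 4, 10, 12, 20, 29, 38, 48]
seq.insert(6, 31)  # [3, 4, 10, 12, 20, 29, 31, 38, 48]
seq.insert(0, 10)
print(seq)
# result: [10, 3, 4, 10, 12, 20, 29, 31, 38, 48]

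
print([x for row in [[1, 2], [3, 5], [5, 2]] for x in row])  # [1, 2, 3, 5, 5, 2]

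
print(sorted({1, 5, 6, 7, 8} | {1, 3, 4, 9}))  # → [1, 3, 4, 5, 6, 7, 8, 9]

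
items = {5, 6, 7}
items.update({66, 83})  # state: {5, 6, 7, 66, 83}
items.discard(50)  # {5, 6, 7, 66, 83}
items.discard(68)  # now {5, 6, 7, 66, 83}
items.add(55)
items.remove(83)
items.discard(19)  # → {5, 6, 7, 55, 66}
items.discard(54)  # {5, 6, 7, 55, 66}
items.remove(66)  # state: {5, 6, 7, 55}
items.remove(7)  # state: {5, 6, 55}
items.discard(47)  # {5, 6, 55}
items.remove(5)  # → {6, 55}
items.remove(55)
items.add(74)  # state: {6, 74}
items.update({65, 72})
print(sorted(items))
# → [6, 65, 72, 74]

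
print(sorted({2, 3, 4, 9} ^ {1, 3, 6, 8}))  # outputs [1, 2, 4, 6, 8, 9]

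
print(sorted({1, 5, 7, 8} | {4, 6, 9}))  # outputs [1, 4, 5, 6, 7, 8, 9]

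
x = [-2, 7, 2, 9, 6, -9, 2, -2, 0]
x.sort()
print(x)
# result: [-9, -2, -2, 0, 2, 2, 6, 7, 9]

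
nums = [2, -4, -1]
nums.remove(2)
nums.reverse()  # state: [-1, -4]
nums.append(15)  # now [-1, -4, 15]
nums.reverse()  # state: [15, -4, -1]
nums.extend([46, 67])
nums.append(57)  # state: [15, -4, -1, 46, 67, 57]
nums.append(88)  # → [15, -4, -1, 46, 67, 57, 88]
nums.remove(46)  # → [15, -4, -1, 67, 57, 88]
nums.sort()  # [-4, -1, 15, 57, 67, 88]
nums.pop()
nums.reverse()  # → [67, 57, 15, -1, -4]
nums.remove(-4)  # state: [67, 57, 15, -1]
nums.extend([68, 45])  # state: [67, 57, 15, -1, 68, 45]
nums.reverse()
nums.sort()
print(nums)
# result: [-1, 15, 45, 57, 67, 68]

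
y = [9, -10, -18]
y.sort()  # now [-18, -10, 9]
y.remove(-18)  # [-10, 9]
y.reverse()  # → [9, -10]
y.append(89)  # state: [9, -10, 89]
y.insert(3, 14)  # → [9, -10, 89, 14]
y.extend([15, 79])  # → [9, -10, 89, 14, 15, 79]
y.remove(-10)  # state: [9, 89, 14, 15, 79]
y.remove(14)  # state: [9, 89, 15, 79]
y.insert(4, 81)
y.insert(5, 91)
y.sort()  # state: [9, 15, 79, 81, 89, 91]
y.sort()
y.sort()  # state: [9, 15, 79, 81, 89, 91]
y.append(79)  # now [9, 15, 79, 81, 89, 91, 79]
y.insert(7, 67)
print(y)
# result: [9, 15, 79, 81, 89, 91, 79, 67]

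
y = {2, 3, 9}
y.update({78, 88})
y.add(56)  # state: {2, 3, 9, 56, 78, 88}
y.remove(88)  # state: {2, 3, 9, 56, 78}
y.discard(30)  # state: {2, 3, 9, 56, 78}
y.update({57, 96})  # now {2, 3, 9, 56, 57, 78, 96}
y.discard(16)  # {2, 3, 9, 56, 57, 78, 96}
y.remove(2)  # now {3, 9, 56, 57, 78, 96}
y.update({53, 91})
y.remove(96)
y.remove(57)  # {3, 9, 53, 56, 78, 91}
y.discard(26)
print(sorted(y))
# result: [3, 9, 53, 56, 78, 91]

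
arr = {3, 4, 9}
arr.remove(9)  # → {3, 4}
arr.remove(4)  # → {3}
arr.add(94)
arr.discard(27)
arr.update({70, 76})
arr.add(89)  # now {3, 70, 76, 89, 94}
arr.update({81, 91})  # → {3, 70, 76, 81, 89, 91, 94}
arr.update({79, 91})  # {3, 70, 76, 79, 81, 89, 91, 94}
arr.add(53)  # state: {3, 53, 70, 76, 79, 81, 89, 91, 94}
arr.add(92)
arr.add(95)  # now {3, 53, 70, 76, 79, 81, 89, 91, 92, 94, 95}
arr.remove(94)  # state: {3, 53, 70, 76, 79, 81, 89, 91, 92, 95}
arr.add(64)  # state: {3, 53, 64, 70, 76, 79, 81, 89, 91, 92, 95}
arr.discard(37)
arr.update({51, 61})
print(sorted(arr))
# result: [3, 51, 53, 61, 64, 70, 76, 79, 81, 89, 91, 92, 95]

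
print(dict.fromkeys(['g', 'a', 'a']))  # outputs {'g': None, 'a': None}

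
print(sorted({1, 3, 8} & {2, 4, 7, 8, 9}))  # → [8]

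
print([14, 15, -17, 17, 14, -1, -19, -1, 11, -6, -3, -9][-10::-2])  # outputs [-17, 14]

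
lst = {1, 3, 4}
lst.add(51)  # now {1, 3, 4, 51}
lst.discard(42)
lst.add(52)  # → {1, 3, 4, 51, 52}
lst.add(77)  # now {1, 3, 4, 51, 52, 77}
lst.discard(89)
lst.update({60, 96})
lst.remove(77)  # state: {1, 3, 4, 51, 52, 60, 96}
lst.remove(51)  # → {1, 3, 4, 52, 60, 96}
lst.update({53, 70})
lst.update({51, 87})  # {1, 3, 4, 51, 52, 53, 60, 70, 87, 96}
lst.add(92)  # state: {1, 3, 4, 51, 52, 53, 60, 70, 87, 92, 96}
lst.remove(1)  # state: {3, 4, 51, 52, 53, 60, 70, 87, 92, 96}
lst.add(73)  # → {3, 4, 51, 52, 53, 60, 70, 73, 87, 92, 96}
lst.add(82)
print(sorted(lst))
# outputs [3, 4, 51, 52, 53, 60, 70, 73, 82, 87, 92, 96]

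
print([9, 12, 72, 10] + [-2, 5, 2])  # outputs [9, 12, 72, 10, -2, 5, 2]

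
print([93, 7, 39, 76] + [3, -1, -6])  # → [93, 7, 39, 76, 3, -1, -6]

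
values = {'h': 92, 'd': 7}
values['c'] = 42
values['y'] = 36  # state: {'h': 92, 'd': 7, 'c': 42, 'y': 36}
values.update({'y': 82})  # {'h': 92, 'd': 7, 'c': 42, 'y': 82}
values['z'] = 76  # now {'h': 92, 'd': 7, 'c': 42, 'y': 82, 'z': 76}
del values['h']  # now {'d': 7, 'c': 42, 'y': 82, 'z': 76}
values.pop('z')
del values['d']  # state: {'c': 42, 'y': 82}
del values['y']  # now {'c': 42}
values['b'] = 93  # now {'c': 42, 'b': 93}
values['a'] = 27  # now {'c': 42, 'b': 93, 'a': 27}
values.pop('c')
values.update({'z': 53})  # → {'b': 93, 'a': 27, 'z': 53}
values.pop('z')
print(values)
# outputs {'b': 93, 'a': 27}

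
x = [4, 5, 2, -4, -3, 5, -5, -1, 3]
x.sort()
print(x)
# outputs [-5, -4, -3, -1, 2, 3, 4, 5, 5]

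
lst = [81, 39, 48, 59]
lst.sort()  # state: [39, 48, 59, 81]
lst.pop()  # 81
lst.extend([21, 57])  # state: [39, 48, 59, 21, 57]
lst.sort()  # [21, 39, 48, 57, 59]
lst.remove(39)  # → [21, 48, 57, 59]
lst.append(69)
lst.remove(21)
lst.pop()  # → 69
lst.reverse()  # [59, 57, 48]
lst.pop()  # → 48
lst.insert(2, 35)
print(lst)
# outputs [59, 57, 35]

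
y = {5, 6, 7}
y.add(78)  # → {5, 6, 7, 78}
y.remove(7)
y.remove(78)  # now {5, 6}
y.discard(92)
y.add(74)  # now {5, 6, 74}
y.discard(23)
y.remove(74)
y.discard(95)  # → {5, 6}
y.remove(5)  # {6}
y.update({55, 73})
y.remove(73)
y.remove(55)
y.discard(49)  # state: {6}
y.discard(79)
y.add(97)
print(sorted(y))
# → [6, 97]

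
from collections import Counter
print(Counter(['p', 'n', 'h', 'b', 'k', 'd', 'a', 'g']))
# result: Counter({'p': 1, 'n': 1, 'h': 1, 'b': 1, 'k': 1, 'd': 1, 'a': 1, 'g': 1})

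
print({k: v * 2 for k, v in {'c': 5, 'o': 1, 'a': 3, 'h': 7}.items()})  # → {'c': 10, 'o': 2, 'a': 6, 'h': 14}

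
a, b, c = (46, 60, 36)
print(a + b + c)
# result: 142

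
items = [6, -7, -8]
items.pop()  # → -8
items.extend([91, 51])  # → [6, -7, 91, 51]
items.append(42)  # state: [6, -7, 91, 51, 42]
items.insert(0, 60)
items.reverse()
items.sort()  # [-7, 6, 42, 51, 60, 91]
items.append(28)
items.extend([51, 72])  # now [-7, 6, 42, 51, 60, 91, 28, 51, 72]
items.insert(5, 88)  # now [-7, 6, 42, 51, 60, 88, 91, 28, 51, 72]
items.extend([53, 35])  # [-7, 6, 42, 51, 60, 88, 91, 28, 51, 72, 53, 35]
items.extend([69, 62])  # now [-7, 6, 42, 51, 60, 88, 91, 28, 51, 72, 53, 35, 69, 62]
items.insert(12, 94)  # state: [-7, 6, 42, 51, 60, 88, 91, 28, 51, 72, 53, 35, 94, 69, 62]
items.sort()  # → [-7, 6, 28, 35, 42, 51, 51, 53, 60, 62, 69, 72, 88, 91, 94]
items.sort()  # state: [-7, 6, 28, 35, 42, 51, 51, 53, 60, 62, 69, 72, 88, 91, 94]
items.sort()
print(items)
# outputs [-7, 6, 28, 35, 42, 51, 51, 53, 60, 62, 69, 72, 88, 91, 94]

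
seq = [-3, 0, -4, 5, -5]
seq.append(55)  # [-3, 0, -4, 5, -5, 55]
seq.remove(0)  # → [-3, -4, 5, -5, 55]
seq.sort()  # [-5, -4, -3, 5, 55]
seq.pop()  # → 55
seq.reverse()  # [5, -3, -4, -5]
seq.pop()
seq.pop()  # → -4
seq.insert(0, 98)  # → [98, 5, -3]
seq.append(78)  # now [98, 5, -3, 78]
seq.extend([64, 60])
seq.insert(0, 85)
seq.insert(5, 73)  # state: [85, 98, 5, -3, 78, 73, 64, 60]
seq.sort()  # [-3, 5, 60, 64, 73, 78, 85, 98]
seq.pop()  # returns 98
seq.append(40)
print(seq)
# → [-3, 5, 60, 64, 73, 78, 85, 40]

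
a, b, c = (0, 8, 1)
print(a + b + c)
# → 9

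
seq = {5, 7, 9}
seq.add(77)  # {5, 7, 9, 77}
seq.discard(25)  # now {5, 7, 9, 77}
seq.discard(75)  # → {5, 7, 9, 77}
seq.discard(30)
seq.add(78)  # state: {5, 7, 9, 77, 78}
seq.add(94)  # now {5, 7, 9, 77, 78, 94}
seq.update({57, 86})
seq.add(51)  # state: {5, 7, 9, 51, 57, 77, 78, 86, 94}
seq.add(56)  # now {5, 7, 9, 51, 56, 57, 77, 78, 86, 94}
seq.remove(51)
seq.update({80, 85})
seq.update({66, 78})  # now {5, 7, 9, 56, 57, 66, 77, 78, 80, 85, 86, 94}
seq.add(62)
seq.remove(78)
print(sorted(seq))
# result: [5, 7, 9, 56, 57, 62, 66, 77, 80, 85, 86, 94]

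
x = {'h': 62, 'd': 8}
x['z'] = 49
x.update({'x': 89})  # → {'h': 62, 'd': 8, 'z': 49, 'x': 89}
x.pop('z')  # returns 49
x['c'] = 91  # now {'h': 62, 'd': 8, 'x': 89, 'c': 91}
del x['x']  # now {'h': 62, 'd': 8, 'c': 91}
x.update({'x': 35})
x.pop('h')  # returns 62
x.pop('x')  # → 35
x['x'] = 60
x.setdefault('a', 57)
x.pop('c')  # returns 91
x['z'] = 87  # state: {'d': 8, 'x': 60, 'a': 57, 'z': 87}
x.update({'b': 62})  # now {'d': 8, 'x': 60, 'a': 57, 'z': 87, 'b': 62}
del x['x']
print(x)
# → {'d': 8, 'a': 57, 'z': 87, 'b': 62}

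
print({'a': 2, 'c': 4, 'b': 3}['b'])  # 3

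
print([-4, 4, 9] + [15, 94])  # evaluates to [-4, 4, 9, 15, 94]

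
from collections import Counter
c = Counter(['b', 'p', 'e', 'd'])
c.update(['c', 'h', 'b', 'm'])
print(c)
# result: Counter({'b': 2, 'p': 1, 'e': 1, 'd': 1, 'c': 1, 'h': 1, 'm': 1})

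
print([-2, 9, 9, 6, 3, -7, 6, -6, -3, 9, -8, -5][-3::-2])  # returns [9, -6, -7, 6, 9]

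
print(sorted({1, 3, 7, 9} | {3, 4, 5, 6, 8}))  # [1, 3, 4, 5, 6, 7, 8, 9]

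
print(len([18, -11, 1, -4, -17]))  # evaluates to 5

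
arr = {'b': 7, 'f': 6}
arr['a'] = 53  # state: {'b': 7, 'f': 6, 'a': 53}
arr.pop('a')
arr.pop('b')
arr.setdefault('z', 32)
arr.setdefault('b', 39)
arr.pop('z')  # 32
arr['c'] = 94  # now {'f': 6, 'b': 39, 'c': 94}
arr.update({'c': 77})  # {'f': 6, 'b': 39, 'c': 77}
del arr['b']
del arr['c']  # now {'f': 6}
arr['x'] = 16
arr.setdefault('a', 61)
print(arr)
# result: {'f': 6, 'x': 16, 'a': 61}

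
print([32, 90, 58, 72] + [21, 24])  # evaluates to [32, 90, 58, 72, 21, 24]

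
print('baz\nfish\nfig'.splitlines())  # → ['baz', 'fish', 'fig']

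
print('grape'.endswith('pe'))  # True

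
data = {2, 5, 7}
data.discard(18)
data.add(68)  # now {2, 5, 7, 68}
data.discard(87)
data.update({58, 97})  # {2, 5, 7, 58, 68, 97}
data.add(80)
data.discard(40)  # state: {2, 5, 7, 58, 68, 80, 97}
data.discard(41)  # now {2, 5, 7, 58, 68, 80, 97}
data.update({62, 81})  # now {2, 5, 7, 58, 62, 68, 80, 81, 97}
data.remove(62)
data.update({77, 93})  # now {2, 5, 7, 58, 68, 77, 80, 81, 93, 97}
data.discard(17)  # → {2, 5, 7, 58, 68, 77, 80, 81, 93, 97}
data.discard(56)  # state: {2, 5, 7, 58, 68, 77, 80, 81, 93, 97}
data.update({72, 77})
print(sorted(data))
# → [2, 5, 7, 58, 68, 72, 77, 80, 81, 93, 97]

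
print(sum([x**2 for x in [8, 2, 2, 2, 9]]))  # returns 157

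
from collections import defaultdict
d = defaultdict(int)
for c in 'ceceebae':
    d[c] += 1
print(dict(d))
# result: {'c': 2, 'e': 4, 'b': 1, 'a': 1}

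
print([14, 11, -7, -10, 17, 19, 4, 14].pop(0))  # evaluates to 14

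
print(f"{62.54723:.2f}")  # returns 62.55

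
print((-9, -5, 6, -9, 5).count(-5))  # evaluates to 1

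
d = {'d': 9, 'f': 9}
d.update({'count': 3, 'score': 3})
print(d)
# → {'d': 9, 'f': 9, 'count': 3, 'score': 3}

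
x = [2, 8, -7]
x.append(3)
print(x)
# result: [2, 8, -7, 3]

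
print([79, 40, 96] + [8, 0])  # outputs [79, 40, 96, 8, 0]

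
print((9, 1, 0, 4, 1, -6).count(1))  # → 2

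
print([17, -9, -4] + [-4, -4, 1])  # [17, -9, -4, -4, -4, 1]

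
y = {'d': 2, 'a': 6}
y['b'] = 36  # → {'d': 2, 'a': 6, 'b': 36}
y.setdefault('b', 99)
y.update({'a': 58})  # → {'d': 2, 'a': 58, 'b': 36}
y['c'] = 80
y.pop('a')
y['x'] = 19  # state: {'d': 2, 'b': 36, 'c': 80, 'x': 19}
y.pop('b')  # 36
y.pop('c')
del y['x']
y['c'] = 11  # {'d': 2, 'c': 11}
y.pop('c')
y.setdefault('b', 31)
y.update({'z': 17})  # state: {'d': 2, 'b': 31, 'z': 17}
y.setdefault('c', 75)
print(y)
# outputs {'d': 2, 'b': 31, 'z': 17, 'c': 75}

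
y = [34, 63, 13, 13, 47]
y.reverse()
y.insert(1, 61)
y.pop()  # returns 34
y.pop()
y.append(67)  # [47, 61, 13, 13, 67]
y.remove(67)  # [47, 61, 13, 13]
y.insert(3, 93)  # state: [47, 61, 13, 93, 13]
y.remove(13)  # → [47, 61, 93, 13]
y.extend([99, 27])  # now [47, 61, 93, 13, 99, 27]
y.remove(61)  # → [47, 93, 13, 99, 27]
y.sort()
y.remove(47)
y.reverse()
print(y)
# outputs [99, 93, 27, 13]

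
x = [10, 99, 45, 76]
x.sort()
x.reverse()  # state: [99, 76, 45, 10]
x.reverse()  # [10, 45, 76, 99]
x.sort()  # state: [10, 45, 76, 99]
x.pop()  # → 99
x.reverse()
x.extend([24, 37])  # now [76, 45, 10, 24, 37]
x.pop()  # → 37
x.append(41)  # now [76, 45, 10, 24, 41]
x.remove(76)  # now [45, 10, 24, 41]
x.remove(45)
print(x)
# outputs [10, 24, 41]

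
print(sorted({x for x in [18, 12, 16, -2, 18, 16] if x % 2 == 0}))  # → [-2, 12, 16, 18]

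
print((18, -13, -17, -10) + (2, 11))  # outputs (18, -13, -17, -10, 2, 11)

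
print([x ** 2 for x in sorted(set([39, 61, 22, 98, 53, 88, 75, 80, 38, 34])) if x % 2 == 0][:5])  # [484, 1156, 1444, 6400, 7744]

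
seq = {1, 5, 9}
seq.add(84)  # {1, 5, 9, 84}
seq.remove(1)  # {5, 9, 84}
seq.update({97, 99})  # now {5, 9, 84, 97, 99}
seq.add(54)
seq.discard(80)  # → {5, 9, 54, 84, 97, 99}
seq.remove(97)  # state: {5, 9, 54, 84, 99}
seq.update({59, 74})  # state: {5, 9, 54, 59, 74, 84, 99}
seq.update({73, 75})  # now {5, 9, 54, 59, 73, 74, 75, 84, 99}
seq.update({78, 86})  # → {5, 9, 54, 59, 73, 74, 75, 78, 84, 86, 99}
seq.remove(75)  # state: {5, 9, 54, 59, 73, 74, 78, 84, 86, 99}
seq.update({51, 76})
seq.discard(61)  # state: {5, 9, 51, 54, 59, 73, 74, 76, 78, 84, 86, 99}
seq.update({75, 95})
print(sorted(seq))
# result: [5, 9, 51, 54, 59, 73, 74, 75, 76, 78, 84, 86, 95, 99]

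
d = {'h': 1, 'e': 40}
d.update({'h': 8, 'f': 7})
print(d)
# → {'h': 8, 'e': 40, 'f': 7}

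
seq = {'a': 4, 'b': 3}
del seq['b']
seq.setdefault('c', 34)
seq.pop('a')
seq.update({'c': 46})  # {'c': 46}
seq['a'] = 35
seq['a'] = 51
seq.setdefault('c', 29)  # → 46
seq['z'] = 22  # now {'c': 46, 'a': 51, 'z': 22}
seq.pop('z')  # 22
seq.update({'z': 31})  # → {'c': 46, 'a': 51, 'z': 31}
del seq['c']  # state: {'a': 51, 'z': 31}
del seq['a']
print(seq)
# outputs {'z': 31}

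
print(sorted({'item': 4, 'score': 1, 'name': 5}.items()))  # [('item', 4), ('name', 5), ('score', 1)]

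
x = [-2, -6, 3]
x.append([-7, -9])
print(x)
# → [-2, -6, 3, [-7, -9]]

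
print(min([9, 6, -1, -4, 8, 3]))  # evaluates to -4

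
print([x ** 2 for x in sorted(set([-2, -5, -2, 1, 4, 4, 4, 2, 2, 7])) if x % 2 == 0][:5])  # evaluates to [4, 4, 16]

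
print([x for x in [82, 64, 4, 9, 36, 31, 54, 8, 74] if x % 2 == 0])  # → [82, 64, 4, 36, 54, 8, 74]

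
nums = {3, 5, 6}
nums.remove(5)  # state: {3, 6}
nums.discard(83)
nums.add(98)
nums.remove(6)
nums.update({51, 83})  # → {3, 51, 83, 98}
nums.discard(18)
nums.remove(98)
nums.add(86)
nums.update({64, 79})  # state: {3, 51, 64, 79, 83, 86}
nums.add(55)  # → {3, 51, 55, 64, 79, 83, 86}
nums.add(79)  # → {3, 51, 55, 64, 79, 83, 86}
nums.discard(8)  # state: {3, 51, 55, 64, 79, 83, 86}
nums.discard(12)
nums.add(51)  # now {3, 51, 55, 64, 79, 83, 86}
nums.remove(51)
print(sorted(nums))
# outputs [3, 55, 64, 79, 83, 86]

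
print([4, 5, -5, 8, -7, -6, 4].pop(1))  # 5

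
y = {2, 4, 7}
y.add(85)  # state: {2, 4, 7, 85}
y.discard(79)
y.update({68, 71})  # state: {2, 4, 7, 68, 71, 85}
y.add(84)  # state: {2, 4, 7, 68, 71, 84, 85}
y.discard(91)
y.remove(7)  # {2, 4, 68, 71, 84, 85}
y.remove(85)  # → {2, 4, 68, 71, 84}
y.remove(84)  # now {2, 4, 68, 71}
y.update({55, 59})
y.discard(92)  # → {2, 4, 55, 59, 68, 71}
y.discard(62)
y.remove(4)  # {2, 55, 59, 68, 71}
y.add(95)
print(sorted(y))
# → [2, 55, 59, 68, 71, 95]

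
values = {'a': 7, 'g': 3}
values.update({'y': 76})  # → {'a': 7, 'g': 3, 'y': 76}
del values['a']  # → {'g': 3, 'y': 76}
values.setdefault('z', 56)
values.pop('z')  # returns 56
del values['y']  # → {'g': 3}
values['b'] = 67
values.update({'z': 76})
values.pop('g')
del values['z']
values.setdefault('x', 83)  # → 83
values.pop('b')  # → 67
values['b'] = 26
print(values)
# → {'x': 83, 'b': 26}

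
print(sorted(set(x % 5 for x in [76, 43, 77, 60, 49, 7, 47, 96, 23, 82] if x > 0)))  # [0, 1, 2, 3, 4]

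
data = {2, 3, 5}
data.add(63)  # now {2, 3, 5, 63}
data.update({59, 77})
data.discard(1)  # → {2, 3, 5, 59, 63, 77}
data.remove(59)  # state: {2, 3, 5, 63, 77}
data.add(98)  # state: {2, 3, 5, 63, 77, 98}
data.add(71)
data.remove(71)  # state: {2, 3, 5, 63, 77, 98}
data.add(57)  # {2, 3, 5, 57, 63, 77, 98}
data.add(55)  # {2, 3, 5, 55, 57, 63, 77, 98}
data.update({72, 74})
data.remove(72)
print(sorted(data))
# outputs [2, 3, 5, 55, 57, 63, 74, 77, 98]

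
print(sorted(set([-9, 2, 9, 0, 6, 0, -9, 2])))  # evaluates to [-9, 0, 2, 6, 9]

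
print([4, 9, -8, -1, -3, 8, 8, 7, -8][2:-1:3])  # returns [-8, 8]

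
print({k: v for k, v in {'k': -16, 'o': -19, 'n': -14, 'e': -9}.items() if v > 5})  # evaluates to {}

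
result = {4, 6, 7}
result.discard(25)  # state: {4, 6, 7}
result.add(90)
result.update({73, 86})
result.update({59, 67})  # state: {4, 6, 7, 59, 67, 73, 86, 90}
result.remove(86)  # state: {4, 6, 7, 59, 67, 73, 90}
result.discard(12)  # {4, 6, 7, 59, 67, 73, 90}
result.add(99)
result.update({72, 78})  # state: {4, 6, 7, 59, 67, 72, 73, 78, 90, 99}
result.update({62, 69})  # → {4, 6, 7, 59, 62, 67, 69, 72, 73, 78, 90, 99}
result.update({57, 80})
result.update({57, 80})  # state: {4, 6, 7, 57, 59, 62, 67, 69, 72, 73, 78, 80, 90, 99}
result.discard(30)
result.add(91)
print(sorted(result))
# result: [4, 6, 7, 57, 59, 62, 67, 69, 72, 73, 78, 80, 90, 91, 99]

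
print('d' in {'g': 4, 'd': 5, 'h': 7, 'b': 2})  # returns True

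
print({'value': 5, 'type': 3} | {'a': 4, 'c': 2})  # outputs {'value': 5, 'type': 3, 'a': 4, 'c': 2}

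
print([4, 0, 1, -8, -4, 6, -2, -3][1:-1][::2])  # [0, -8, 6]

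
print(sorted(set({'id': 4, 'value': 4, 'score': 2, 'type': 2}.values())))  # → [2, 4]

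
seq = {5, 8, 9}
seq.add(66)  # {5, 8, 9, 66}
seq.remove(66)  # {5, 8, 9}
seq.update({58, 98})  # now {5, 8, 9, 58, 98}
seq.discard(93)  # {5, 8, 9, 58, 98}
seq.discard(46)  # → {5, 8, 9, 58, 98}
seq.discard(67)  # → {5, 8, 9, 58, 98}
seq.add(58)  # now {5, 8, 9, 58, 98}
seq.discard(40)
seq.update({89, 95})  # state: {5, 8, 9, 58, 89, 95, 98}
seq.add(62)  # {5, 8, 9, 58, 62, 89, 95, 98}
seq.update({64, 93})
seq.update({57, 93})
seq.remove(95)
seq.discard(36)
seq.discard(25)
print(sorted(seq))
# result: [5, 8, 9, 57, 58, 62, 64, 89, 93, 98]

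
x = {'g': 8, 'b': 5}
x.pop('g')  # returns 8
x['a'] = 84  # {'b': 5, 'a': 84}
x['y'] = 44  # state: {'b': 5, 'a': 84, 'y': 44}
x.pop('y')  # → 44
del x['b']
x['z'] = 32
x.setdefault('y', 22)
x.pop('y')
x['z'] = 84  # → {'a': 84, 'z': 84}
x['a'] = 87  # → {'a': 87, 'z': 84}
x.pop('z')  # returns 84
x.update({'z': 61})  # {'a': 87, 'z': 61}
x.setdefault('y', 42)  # 42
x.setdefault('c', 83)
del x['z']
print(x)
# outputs {'a': 87, 'y': 42, 'c': 83}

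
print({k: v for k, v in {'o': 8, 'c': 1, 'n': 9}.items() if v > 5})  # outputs {'o': 8, 'n': 9}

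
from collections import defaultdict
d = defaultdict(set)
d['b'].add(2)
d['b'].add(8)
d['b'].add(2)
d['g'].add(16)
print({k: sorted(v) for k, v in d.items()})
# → {'b': [2, 8], 'g': [16]}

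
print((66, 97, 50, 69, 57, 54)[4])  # 57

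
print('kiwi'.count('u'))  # 0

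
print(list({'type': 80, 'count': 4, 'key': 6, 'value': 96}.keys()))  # ['type', 'count', 'key', 'value']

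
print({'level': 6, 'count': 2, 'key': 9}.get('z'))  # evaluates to None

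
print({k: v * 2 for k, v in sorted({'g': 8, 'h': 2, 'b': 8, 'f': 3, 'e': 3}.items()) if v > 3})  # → {'b': 16, 'g': 16}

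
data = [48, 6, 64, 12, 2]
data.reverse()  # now [2, 12, 64, 6, 48]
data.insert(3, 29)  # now [2, 12, 64, 29, 6, 48]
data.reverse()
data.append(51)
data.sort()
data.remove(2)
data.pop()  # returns 64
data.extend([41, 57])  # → [6, 12, 29, 48, 51, 41, 57]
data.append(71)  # [6, 12, 29, 48, 51, 41, 57, 71]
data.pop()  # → 71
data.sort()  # [6, 12, 29, 41, 48, 51, 57]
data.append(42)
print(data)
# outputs [6, 12, 29, 41, 48, 51, 57, 42]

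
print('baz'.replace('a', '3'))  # b3z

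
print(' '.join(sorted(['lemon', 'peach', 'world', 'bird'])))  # bird lemon peach world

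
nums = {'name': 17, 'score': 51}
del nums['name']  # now {'score': 51}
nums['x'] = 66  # {'score': 51, 'x': 66}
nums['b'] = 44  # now {'score': 51, 'x': 66, 'b': 44}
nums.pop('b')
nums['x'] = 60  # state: {'score': 51, 'x': 60}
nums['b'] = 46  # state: {'score': 51, 'x': 60, 'b': 46}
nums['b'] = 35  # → {'score': 51, 'x': 60, 'b': 35}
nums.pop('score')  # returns 51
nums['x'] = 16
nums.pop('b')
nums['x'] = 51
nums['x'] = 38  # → {'x': 38}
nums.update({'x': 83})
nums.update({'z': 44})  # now {'x': 83, 'z': 44}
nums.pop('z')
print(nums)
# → {'x': 83}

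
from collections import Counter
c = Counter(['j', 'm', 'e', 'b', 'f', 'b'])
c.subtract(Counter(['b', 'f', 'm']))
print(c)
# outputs Counter({'j': 1, 'e': 1, 'b': 1, 'm': 0, 'f': 0})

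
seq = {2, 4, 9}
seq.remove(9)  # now {2, 4}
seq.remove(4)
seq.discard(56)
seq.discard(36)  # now {2}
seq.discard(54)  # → {2}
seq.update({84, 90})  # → {2, 84, 90}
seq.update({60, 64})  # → {2, 60, 64, 84, 90}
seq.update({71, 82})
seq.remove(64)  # {2, 60, 71, 82, 84, 90}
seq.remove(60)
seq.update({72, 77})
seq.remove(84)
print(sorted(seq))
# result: [2, 71, 72, 77, 82, 90]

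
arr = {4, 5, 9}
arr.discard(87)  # {4, 5, 9}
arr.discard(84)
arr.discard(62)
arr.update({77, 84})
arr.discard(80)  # {4, 5, 9, 77, 84}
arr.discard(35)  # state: {4, 5, 9, 77, 84}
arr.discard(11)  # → {4, 5, 9, 77, 84}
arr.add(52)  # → {4, 5, 9, 52, 77, 84}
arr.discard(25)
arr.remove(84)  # {4, 5, 9, 52, 77}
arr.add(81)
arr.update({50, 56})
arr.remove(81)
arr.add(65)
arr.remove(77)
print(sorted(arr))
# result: [4, 5, 9, 50, 52, 56, 65]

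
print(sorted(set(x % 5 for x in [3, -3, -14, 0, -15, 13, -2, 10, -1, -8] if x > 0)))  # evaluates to [0, 3]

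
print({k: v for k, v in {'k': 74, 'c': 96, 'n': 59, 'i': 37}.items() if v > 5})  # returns {'k': 74, 'c': 96, 'n': 59, 'i': 37}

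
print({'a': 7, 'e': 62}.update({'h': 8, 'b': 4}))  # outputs None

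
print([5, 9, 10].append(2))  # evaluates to None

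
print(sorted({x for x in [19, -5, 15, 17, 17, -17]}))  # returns [-17, -5, 15, 17, 19]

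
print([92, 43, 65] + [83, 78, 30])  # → [92, 43, 65, 83, 78, 30]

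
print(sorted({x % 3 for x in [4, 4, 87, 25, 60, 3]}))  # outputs [0, 1]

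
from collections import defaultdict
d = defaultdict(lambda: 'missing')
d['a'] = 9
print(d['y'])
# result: missing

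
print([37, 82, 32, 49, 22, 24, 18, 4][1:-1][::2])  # [82, 49, 24]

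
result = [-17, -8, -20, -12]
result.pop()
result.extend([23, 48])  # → [-17, -8, -20, 23, 48]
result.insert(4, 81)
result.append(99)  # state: [-17, -8, -20, 23, 81, 48, 99]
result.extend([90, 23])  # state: [-17, -8, -20, 23, 81, 48, 99, 90, 23]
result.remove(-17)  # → [-8, -20, 23, 81, 48, 99, 90, 23]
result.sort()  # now [-20, -8, 23, 23, 48, 81, 90, 99]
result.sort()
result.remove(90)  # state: [-20, -8, 23, 23, 48, 81, 99]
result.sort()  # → [-20, -8, 23, 23, 48, 81, 99]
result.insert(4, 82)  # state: [-20, -8, 23, 23, 82, 48, 81, 99]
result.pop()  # 99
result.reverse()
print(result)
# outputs [81, 48, 82, 23, 23, -8, -20]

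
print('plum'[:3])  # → plu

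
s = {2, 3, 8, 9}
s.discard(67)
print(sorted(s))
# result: [2, 3, 8, 9]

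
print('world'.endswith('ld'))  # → True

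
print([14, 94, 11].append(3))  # None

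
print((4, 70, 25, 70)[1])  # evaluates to 70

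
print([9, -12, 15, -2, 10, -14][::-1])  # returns [-14, 10, -2, 15, -12, 9]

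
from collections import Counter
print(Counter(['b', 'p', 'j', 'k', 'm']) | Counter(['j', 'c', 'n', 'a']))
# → Counter({'b': 1, 'p': 1, 'j': 1, 'k': 1, 'm': 1, 'c': 1, 'n': 1, 'a': 1})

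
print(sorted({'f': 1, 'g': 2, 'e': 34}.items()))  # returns [('e', 34), ('f', 1), ('g', 2)]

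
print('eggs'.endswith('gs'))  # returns True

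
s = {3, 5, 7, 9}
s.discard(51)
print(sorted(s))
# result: [3, 5, 7, 9]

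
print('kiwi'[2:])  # wi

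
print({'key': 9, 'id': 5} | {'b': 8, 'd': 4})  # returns {'key': 9, 'id': 5, 'b': 8, 'd': 4}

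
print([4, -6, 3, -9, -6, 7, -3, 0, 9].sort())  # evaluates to None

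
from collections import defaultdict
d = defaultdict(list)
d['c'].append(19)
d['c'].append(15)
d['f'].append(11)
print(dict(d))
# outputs {'c': [19, 15], 'f': [11]}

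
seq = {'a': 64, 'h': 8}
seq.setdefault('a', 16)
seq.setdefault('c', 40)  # 40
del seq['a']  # {'h': 8, 'c': 40}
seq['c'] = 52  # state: {'h': 8, 'c': 52}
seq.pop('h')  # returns 8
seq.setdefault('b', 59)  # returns 59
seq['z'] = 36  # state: {'c': 52, 'b': 59, 'z': 36}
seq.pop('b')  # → 59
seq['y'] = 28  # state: {'c': 52, 'z': 36, 'y': 28}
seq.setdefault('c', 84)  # 52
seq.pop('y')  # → 28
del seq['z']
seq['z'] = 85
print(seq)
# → {'c': 52, 'z': 85}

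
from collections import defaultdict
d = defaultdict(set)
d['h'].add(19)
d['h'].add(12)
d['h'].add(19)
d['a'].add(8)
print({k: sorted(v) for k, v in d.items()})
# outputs {'h': [12, 19], 'a': [8]}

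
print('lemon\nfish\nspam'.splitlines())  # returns ['lemon', 'fish', 'spam']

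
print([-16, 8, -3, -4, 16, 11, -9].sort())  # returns None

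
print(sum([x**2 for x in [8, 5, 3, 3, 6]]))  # 143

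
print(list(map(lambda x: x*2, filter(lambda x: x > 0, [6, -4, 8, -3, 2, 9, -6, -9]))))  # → [12, 16, 4, 18]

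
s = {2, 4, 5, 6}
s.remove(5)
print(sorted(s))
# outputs [2, 4, 6]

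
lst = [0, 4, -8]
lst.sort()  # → [-8, 0, 4]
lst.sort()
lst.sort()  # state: [-8, 0, 4]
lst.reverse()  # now [4, 0, -8]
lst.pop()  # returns -8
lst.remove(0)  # [4]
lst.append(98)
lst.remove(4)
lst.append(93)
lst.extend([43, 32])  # [98, 93, 43, 32]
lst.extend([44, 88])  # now [98, 93, 43, 32, 44, 88]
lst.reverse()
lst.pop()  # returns 98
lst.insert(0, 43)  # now [43, 88, 44, 32, 43, 93]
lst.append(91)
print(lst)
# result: [43, 88, 44, 32, 43, 93, 91]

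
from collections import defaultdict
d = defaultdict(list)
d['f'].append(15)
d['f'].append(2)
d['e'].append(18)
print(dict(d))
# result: {'f': [15, 2], 'e': [18]}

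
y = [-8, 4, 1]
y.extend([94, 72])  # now [-8, 4, 1, 94, 72]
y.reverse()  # [72, 94, 1, 4, -8]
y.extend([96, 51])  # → [72, 94, 1, 4, -8, 96, 51]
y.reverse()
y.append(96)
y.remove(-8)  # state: [51, 96, 4, 1, 94, 72, 96]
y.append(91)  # [51, 96, 4, 1, 94, 72, 96, 91]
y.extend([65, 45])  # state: [51, 96, 4, 1, 94, 72, 96, 91, 65, 45]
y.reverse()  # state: [45, 65, 91, 96, 72, 94, 1, 4, 96, 51]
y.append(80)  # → [45, 65, 91, 96, 72, 94, 1, 4, 96, 51, 80]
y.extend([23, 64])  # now [45, 65, 91, 96, 72, 94, 1, 4, 96, 51, 80, 23, 64]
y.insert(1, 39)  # [45, 39, 65, 91, 96, 72, 94, 1, 4, 96, 51, 80, 23, 64]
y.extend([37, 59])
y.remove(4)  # [45, 39, 65, 91, 96, 72, 94, 1, 96, 51, 80, 23, 64, 37, 59]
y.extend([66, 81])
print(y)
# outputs [45, 39, 65, 91, 96, 72, 94, 1, 96, 51, 80, 23, 64, 37, 59, 66, 81]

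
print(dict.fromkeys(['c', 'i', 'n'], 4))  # {'c': 4, 'i': 4, 'n': 4}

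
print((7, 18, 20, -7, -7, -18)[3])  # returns -7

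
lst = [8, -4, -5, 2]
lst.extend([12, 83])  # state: [8, -4, -5, 2, 12, 83]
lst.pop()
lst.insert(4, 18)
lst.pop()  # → 12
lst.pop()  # 18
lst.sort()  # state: [-5, -4, 2, 8]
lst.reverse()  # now [8, 2, -4, -5]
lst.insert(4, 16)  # [8, 2, -4, -5, 16]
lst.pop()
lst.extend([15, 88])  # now [8, 2, -4, -5, 15, 88]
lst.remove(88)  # [8, 2, -4, -5, 15]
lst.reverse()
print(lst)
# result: [15, -5, -4, 2, 8]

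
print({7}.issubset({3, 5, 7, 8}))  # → True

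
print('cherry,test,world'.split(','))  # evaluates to ['cherry', 'test', 'world']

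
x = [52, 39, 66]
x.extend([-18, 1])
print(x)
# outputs [52, 39, 66, -18, 1]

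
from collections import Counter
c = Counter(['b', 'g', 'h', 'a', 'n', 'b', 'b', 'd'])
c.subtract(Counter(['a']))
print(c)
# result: Counter({'b': 3, 'g': 1, 'h': 1, 'n': 1, 'd': 1, 'a': 0})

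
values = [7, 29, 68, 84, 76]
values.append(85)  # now [7, 29, 68, 84, 76, 85]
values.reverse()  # [85, 76, 84, 68, 29, 7]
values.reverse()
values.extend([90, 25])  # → [7, 29, 68, 84, 76, 85, 90, 25]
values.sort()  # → [7, 25, 29, 68, 76, 84, 85, 90]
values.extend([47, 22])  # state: [7, 25, 29, 68, 76, 84, 85, 90, 47, 22]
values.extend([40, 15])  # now [7, 25, 29, 68, 76, 84, 85, 90, 47, 22, 40, 15]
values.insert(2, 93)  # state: [7, 25, 93, 29, 68, 76, 84, 85, 90, 47, 22, 40, 15]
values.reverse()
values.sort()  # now [7, 15, 22, 25, 29, 40, 47, 68, 76, 84, 85, 90, 93]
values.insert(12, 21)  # [7, 15, 22, 25, 29, 40, 47, 68, 76, 84, 85, 90, 21, 93]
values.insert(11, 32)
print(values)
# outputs [7, 15, 22, 25, 29, 40, 47, 68, 76, 84, 85, 32, 90, 21, 93]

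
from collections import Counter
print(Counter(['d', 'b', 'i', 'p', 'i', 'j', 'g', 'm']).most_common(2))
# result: [('i', 2), ('d', 1)]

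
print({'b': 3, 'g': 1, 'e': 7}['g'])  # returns 1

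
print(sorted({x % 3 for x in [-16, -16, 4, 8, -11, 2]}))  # [1, 2]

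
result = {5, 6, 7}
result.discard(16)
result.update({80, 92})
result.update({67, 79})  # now {5, 6, 7, 67, 79, 80, 92}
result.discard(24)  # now {5, 6, 7, 67, 79, 80, 92}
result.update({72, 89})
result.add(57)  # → {5, 6, 7, 57, 67, 72, 79, 80, 89, 92}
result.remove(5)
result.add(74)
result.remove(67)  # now {6, 7, 57, 72, 74, 79, 80, 89, 92}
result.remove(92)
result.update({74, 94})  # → {6, 7, 57, 72, 74, 79, 80, 89, 94}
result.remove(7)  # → {6, 57, 72, 74, 79, 80, 89, 94}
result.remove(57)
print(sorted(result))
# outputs [6, 72, 74, 79, 80, 89, 94]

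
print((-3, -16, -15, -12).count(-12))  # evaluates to 1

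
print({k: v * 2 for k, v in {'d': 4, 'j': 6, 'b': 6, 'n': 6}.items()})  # {'d': 8, 'j': 12, 'b': 12, 'n': 12}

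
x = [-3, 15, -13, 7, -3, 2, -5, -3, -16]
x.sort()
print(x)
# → [-16, -13, -5, -3, -3, -3, 2, 7, 15]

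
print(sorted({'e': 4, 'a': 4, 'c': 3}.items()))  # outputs [('a', 4), ('c', 3), ('e', 4)]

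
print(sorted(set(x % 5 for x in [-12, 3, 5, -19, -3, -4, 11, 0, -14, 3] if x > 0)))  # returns [0, 1, 3]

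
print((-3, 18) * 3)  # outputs (-3, 18, -3, 18, -3, 18)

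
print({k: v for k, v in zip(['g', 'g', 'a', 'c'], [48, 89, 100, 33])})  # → {'g': 89, 'a': 100, 'c': 33}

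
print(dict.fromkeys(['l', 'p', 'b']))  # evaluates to {'l': None, 'p': None, 'b': None}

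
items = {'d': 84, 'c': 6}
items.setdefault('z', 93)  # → 93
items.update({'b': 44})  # {'d': 84, 'c': 6, 'z': 93, 'b': 44}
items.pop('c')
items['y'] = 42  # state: {'d': 84, 'z': 93, 'b': 44, 'y': 42}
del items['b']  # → {'d': 84, 'z': 93, 'y': 42}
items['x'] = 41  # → {'d': 84, 'z': 93, 'y': 42, 'x': 41}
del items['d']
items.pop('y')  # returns 42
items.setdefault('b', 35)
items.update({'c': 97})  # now {'z': 93, 'x': 41, 'b': 35, 'c': 97}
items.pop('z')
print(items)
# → {'x': 41, 'b': 35, 'c': 97}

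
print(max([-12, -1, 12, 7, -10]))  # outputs 12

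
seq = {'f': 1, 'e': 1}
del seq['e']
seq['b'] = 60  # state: {'f': 1, 'b': 60}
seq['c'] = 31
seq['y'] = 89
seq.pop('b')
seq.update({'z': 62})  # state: {'f': 1, 'c': 31, 'y': 89, 'z': 62}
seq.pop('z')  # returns 62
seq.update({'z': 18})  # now {'f': 1, 'c': 31, 'y': 89, 'z': 18}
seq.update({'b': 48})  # {'f': 1, 'c': 31, 'y': 89, 'z': 18, 'b': 48}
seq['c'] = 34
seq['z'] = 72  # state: {'f': 1, 'c': 34, 'y': 89, 'z': 72, 'b': 48}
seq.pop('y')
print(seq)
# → {'f': 1, 'c': 34, 'z': 72, 'b': 48}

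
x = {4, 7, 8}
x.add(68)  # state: {4, 7, 8, 68}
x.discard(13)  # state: {4, 7, 8, 68}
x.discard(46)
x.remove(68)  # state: {4, 7, 8}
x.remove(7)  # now {4, 8}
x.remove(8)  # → {4}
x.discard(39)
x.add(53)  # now {4, 53}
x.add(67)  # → {4, 53, 67}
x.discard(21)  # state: {4, 53, 67}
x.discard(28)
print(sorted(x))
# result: [4, 53, 67]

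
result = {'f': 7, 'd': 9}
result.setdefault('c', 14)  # 14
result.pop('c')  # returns 14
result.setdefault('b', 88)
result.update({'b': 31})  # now {'f': 7, 'd': 9, 'b': 31}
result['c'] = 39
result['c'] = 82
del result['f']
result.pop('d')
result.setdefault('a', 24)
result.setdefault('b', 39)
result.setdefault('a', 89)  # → 24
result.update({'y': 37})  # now {'b': 31, 'c': 82, 'a': 24, 'y': 37}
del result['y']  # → {'b': 31, 'c': 82, 'a': 24}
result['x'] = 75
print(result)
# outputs {'b': 31, 'c': 82, 'a': 24, 'x': 75}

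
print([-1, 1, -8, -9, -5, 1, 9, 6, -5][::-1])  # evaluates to [-5, 6, 9, 1, -5, -9, -8, 1, -1]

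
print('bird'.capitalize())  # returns Bird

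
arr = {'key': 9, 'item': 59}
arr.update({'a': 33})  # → {'key': 9, 'item': 59, 'a': 33}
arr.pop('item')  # 59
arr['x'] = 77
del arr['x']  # {'key': 9, 'a': 33}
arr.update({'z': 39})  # {'key': 9, 'a': 33, 'z': 39}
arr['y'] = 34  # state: {'key': 9, 'a': 33, 'z': 39, 'y': 34}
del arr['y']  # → {'key': 9, 'a': 33, 'z': 39}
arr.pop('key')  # 9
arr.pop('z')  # 39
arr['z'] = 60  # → {'a': 33, 'z': 60}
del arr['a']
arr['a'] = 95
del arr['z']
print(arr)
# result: {'a': 95}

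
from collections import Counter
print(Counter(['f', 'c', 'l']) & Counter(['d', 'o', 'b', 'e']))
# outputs Counter()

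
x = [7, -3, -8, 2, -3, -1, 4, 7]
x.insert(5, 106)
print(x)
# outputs [7, -3, -8, 2, -3, 106, -1, 4, 7]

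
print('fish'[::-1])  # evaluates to hsif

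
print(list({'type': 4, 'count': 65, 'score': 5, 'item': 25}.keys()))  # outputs ['type', 'count', 'score', 'item']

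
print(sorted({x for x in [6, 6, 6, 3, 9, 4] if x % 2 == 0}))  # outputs [4, 6]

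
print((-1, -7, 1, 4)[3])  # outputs 4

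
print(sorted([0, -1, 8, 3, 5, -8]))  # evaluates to [-8, -1, 0, 3, 5, 8]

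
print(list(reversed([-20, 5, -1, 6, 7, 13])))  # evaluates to [13, 7, 6, -1, 5, -20]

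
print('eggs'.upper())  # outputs EGGS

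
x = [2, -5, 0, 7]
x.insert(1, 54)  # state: [2, 54, -5, 0, 7]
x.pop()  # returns 7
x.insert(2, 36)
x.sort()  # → [-5, 0, 2, 36, 54]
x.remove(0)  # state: [-5, 2, 36, 54]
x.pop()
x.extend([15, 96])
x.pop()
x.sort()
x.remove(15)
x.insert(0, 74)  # [74, -5, 2, 36]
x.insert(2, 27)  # [74, -5, 27, 2, 36]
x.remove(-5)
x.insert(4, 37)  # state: [74, 27, 2, 36, 37]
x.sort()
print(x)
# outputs [2, 27, 36, 37, 74]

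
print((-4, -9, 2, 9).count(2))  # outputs 1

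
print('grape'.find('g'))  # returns 0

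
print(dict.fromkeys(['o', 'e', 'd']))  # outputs {'o': None, 'e': None, 'd': None}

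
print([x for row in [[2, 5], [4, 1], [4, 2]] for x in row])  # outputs [2, 5, 4, 1, 4, 2]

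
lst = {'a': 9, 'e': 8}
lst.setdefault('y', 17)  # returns 17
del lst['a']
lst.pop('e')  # 8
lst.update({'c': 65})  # {'y': 17, 'c': 65}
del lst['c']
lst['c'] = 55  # {'y': 17, 'c': 55}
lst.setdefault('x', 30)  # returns 30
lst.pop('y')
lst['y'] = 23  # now {'c': 55, 'x': 30, 'y': 23}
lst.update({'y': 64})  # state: {'c': 55, 'x': 30, 'y': 64}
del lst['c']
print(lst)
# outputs {'x': 30, 'y': 64}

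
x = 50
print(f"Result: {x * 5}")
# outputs Result: 250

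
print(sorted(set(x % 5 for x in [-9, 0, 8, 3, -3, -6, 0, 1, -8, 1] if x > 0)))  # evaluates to [1, 3]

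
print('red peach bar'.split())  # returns ['red', 'peach', 'bar']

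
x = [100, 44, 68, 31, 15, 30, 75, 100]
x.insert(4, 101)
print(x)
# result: [100, 44, 68, 31, 101, 15, 30, 75, 100]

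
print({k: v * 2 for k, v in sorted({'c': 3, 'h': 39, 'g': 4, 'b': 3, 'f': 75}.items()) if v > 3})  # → {'f': 150, 'g': 8, 'h': 78}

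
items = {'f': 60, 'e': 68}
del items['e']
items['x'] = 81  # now {'f': 60, 'x': 81}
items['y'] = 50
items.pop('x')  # 81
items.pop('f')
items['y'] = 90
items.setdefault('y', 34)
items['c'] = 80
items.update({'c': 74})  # {'y': 90, 'c': 74}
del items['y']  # {'c': 74}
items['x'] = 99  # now {'c': 74, 'x': 99}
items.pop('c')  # 74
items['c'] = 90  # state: {'x': 99, 'c': 90}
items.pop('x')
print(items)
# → {'c': 90}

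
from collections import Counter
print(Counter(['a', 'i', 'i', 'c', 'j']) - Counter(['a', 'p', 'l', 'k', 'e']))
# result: Counter({'i': 2, 'c': 1, 'j': 1})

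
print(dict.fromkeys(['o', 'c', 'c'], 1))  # {'o': 1, 'c': 1}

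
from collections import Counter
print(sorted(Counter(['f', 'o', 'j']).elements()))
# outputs ['f', 'j', 'o']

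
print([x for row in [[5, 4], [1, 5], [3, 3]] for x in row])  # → [5, 4, 1, 5, 3, 3]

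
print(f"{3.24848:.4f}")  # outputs 3.2485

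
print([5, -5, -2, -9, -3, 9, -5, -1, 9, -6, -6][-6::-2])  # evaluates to [9, -9, -5]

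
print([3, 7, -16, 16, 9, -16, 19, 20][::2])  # [3, -16, 9, 19]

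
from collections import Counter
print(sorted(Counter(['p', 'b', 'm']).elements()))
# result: ['b', 'm', 'p']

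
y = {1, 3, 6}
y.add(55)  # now {1, 3, 6, 55}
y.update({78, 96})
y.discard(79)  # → {1, 3, 6, 55, 78, 96}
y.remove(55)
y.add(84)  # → {1, 3, 6, 78, 84, 96}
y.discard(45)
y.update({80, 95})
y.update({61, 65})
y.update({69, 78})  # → {1, 3, 6, 61, 65, 69, 78, 80, 84, 95, 96}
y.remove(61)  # {1, 3, 6, 65, 69, 78, 80, 84, 95, 96}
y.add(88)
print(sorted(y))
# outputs [1, 3, 6, 65, 69, 78, 80, 84, 88, 95, 96]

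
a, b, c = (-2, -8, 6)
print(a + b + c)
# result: -4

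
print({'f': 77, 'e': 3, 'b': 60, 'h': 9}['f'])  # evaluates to 77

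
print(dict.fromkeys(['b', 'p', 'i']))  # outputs {'b': None, 'p': None, 'i': None}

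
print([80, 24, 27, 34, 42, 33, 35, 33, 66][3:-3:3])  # [34]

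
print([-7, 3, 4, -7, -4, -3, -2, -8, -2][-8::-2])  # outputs [3]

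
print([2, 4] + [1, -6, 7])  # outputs [2, 4, 1, -6, 7]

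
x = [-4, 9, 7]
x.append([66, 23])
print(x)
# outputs [-4, 9, 7, [66, 23]]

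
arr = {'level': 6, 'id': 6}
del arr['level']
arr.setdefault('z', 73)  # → 73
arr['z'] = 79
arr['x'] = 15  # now {'id': 6, 'z': 79, 'x': 15}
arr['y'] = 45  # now {'id': 6, 'z': 79, 'x': 15, 'y': 45}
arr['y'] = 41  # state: {'id': 6, 'z': 79, 'x': 15, 'y': 41}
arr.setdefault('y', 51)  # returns 41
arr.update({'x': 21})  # {'id': 6, 'z': 79, 'x': 21, 'y': 41}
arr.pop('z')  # 79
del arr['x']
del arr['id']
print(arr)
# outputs {'y': 41}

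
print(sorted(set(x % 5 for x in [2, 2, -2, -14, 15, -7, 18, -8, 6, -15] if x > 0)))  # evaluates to [0, 1, 2, 3]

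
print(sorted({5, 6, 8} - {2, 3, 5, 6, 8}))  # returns []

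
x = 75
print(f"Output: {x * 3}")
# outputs Output: 225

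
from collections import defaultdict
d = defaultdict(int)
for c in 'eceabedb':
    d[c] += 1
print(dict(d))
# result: {'e': 3, 'c': 1, 'a': 1, 'b': 2, 'd': 1}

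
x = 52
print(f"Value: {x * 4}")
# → Value: 208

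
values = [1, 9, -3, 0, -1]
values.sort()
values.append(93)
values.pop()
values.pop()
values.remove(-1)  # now [-3, 0, 1]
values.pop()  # 1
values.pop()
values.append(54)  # [-3, 54]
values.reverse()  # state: [54, -3]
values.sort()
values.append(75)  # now [-3, 54, 75]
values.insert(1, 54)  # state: [-3, 54, 54, 75]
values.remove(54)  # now [-3, 54, 75]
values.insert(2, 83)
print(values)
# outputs [-3, 54, 83, 75]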